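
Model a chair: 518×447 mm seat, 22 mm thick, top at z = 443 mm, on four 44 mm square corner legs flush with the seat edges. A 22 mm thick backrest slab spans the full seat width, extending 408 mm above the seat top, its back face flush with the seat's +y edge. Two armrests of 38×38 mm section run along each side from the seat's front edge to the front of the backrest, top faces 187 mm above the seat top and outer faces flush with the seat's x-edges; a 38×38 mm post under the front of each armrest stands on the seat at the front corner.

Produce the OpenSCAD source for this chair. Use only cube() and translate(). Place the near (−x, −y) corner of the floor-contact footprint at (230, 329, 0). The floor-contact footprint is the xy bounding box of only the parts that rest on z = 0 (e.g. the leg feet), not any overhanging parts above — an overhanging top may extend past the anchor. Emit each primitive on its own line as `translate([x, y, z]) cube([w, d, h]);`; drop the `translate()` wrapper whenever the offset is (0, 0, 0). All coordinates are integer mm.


translate([230, 329, 421]) cube([518, 447, 22]);
translate([230, 329, 0]) cube([44, 44, 421]);
translate([704, 329, 0]) cube([44, 44, 421]);
translate([230, 732, 0]) cube([44, 44, 421]);
translate([704, 732, 0]) cube([44, 44, 421]);
translate([230, 754, 443]) cube([518, 22, 408]);
translate([230, 329, 592]) cube([38, 425, 38]);
translate([710, 329, 592]) cube([38, 425, 38]);
translate([230, 329, 443]) cube([38, 38, 149]);
translate([710, 329, 443]) cube([38, 38, 149]);


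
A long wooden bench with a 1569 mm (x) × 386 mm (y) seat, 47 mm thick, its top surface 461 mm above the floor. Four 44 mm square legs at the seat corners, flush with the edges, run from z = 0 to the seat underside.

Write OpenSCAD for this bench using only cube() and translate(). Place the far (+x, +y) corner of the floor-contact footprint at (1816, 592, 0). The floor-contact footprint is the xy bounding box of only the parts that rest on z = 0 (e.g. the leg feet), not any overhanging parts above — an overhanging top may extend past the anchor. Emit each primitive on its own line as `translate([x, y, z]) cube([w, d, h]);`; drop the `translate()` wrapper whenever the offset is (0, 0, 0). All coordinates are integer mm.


translate([247, 206, 414]) cube([1569, 386, 47]);
translate([247, 206, 0]) cube([44, 44, 414]);
translate([247, 548, 0]) cube([44, 44, 414]);
translate([1772, 206, 0]) cube([44, 44, 414]);
translate([1772, 548, 0]) cube([44, 44, 414]);


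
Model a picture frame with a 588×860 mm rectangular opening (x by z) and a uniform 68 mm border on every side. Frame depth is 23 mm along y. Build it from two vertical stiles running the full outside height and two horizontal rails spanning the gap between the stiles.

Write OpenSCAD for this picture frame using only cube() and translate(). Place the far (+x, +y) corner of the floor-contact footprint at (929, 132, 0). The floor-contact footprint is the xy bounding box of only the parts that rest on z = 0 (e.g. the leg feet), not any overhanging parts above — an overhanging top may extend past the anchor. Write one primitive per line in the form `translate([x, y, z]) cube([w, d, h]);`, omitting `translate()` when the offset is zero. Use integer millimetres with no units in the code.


translate([205, 109, 0]) cube([68, 23, 996]);
translate([861, 109, 0]) cube([68, 23, 996]);
translate([273, 109, 0]) cube([588, 23, 68]);
translate([273, 109, 928]) cube([588, 23, 68]);


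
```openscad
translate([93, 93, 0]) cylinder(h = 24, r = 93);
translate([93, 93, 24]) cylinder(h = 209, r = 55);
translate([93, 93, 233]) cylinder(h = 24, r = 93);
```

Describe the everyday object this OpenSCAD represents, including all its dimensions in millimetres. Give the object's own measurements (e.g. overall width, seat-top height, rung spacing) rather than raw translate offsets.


A spool: two coaxial disc flanges of radius 93 mm and thickness 24 mm, joined by a core cylinder of radius 55 mm and height 209 mm. The lower flange rests on z = 0 and the three cylinders share a vertical axis.


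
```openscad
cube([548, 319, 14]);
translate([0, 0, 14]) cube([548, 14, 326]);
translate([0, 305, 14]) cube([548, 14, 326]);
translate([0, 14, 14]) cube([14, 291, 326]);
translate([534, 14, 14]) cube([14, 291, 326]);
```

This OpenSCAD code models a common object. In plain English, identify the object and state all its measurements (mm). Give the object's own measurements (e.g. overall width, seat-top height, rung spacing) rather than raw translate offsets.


An open-topped rectangular box: outside dimensions 548×319×340 mm, with a uniform wall and base thickness of 14 mm. The base is a full 548×319 slab on the floor; four walls sit on top of the base. The front and back walls (the −y and +y sides) span the full width; the two side walls fit between them.


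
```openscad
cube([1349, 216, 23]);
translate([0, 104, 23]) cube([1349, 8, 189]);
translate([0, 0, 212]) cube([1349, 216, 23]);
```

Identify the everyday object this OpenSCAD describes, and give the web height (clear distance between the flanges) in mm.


An I-beam. The web height is 189 mm.

Two wide flanges with a thin centred web — an I-beam. Overall 235 mm minus two 23 mm flanges gives a web of 235 − 2·23 = 189 mm.


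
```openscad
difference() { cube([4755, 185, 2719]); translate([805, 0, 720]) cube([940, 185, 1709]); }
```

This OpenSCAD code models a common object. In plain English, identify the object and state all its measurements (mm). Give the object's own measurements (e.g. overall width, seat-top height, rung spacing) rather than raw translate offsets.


A wall 4755 mm long (x), 185 mm thick (y), 2719 mm tall, with a rectangular window opening cut through it. The opening is 940 mm wide and 1709 mm tall; its sill is at z = 720 mm and its near (−x) edge is 805 mm from the wall's −x end. The opening passes through the full wall thickness.


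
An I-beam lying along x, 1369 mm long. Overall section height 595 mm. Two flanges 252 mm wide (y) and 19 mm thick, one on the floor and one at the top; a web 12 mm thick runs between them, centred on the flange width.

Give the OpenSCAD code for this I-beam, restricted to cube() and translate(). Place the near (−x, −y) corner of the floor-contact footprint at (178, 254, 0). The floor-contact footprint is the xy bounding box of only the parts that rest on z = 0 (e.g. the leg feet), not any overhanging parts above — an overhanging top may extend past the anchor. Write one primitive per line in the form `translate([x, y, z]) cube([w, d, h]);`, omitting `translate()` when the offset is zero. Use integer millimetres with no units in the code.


translate([178, 254, 0]) cube([1369, 252, 19]);
translate([178, 374, 19]) cube([1369, 12, 557]);
translate([178, 254, 576]) cube([1369, 252, 19]);


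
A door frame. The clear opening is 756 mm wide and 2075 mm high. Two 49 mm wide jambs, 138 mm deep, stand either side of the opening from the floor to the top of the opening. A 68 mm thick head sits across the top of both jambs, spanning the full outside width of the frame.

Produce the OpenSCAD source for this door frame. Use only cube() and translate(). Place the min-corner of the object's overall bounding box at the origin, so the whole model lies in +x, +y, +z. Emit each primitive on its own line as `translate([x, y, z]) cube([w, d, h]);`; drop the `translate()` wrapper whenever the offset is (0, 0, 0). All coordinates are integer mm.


cube([49, 138, 2075]);
translate([805, 0, 0]) cube([49, 138, 2075]);
translate([0, 0, 2075]) cube([854, 138, 68]);


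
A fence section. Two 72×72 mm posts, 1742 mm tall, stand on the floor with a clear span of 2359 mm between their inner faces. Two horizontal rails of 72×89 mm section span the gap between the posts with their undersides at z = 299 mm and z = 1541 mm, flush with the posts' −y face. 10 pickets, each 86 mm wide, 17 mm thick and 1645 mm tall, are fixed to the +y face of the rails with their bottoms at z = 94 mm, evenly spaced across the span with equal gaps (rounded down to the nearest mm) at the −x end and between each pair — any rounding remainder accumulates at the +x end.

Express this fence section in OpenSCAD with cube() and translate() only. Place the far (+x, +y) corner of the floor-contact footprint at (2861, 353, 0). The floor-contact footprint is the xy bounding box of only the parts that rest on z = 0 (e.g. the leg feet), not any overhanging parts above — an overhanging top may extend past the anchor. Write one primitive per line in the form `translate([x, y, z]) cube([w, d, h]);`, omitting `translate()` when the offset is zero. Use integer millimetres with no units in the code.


translate([358, 281, 0]) cube([72, 72, 1742]);
translate([2789, 281, 0]) cube([72, 72, 1742]);
translate([430, 281, 299]) cube([2359, 72, 89]);
translate([430, 281, 1541]) cube([2359, 72, 89]);
translate([566, 353, 94]) cube([86, 17, 1645]);
translate([788, 353, 94]) cube([86, 17, 1645]);
translate([1010, 353, 94]) cube([86, 17, 1645]);
translate([1232, 353, 94]) cube([86, 17, 1645]);
translate([1454, 353, 94]) cube([86, 17, 1645]);
translate([1676, 353, 94]) cube([86, 17, 1645]);
translate([1898, 353, 94]) cube([86, 17, 1645]);
translate([2120, 353, 94]) cube([86, 17, 1645]);
translate([2342, 353, 94]) cube([86, 17, 1645]);
translate([2564, 353, 94]) cube([86, 17, 1645]);


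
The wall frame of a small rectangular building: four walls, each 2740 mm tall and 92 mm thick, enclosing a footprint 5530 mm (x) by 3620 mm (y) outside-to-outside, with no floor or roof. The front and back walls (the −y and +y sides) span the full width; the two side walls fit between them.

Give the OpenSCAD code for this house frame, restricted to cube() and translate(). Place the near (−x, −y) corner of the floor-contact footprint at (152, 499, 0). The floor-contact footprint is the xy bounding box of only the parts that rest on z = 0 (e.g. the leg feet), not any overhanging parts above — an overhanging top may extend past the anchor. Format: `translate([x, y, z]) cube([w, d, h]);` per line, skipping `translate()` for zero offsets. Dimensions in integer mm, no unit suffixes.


translate([152, 499, 0]) cube([5530, 92, 2740]);
translate([152, 4027, 0]) cube([5530, 92, 2740]);
translate([152, 591, 0]) cube([92, 3436, 2740]);
translate([5590, 591, 0]) cube([92, 3436, 2740]);


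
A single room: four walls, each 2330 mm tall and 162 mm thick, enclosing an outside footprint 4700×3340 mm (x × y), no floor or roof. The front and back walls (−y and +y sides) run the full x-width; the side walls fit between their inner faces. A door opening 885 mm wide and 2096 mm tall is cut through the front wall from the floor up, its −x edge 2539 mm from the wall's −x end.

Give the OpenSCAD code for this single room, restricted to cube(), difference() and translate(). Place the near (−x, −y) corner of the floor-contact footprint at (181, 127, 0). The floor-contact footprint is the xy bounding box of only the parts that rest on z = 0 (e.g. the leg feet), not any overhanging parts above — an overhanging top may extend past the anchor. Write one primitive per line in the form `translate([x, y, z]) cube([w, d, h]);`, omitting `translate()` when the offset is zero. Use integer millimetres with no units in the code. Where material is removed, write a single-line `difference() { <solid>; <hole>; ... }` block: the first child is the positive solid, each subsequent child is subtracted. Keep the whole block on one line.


difference() { translate([181, 127, 0]) cube([4700, 162, 2330]); translate([2720, 127, 0]) cube([885, 162, 2096]); }
translate([181, 3305, 0]) cube([4700, 162, 2330]);
translate([181, 289, 0]) cube([162, 3016, 2330]);
translate([4719, 289, 0]) cube([162, 3016, 2330]);


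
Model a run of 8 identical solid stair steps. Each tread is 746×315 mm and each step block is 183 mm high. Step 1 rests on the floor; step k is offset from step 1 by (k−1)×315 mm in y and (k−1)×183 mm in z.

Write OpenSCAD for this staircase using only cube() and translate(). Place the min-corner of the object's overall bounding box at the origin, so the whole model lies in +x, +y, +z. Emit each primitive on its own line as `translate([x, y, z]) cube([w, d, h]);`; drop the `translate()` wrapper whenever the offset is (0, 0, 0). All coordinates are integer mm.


cube([746, 315, 183]);
translate([0, 315, 183]) cube([746, 315, 183]);
translate([0, 630, 366]) cube([746, 315, 183]);
translate([0, 945, 549]) cube([746, 315, 183]);
translate([0, 1260, 732]) cube([746, 315, 183]);
translate([0, 1575, 915]) cube([746, 315, 183]);
translate([0, 1890, 1098]) cube([746, 315, 183]);
translate([0, 2205, 1281]) cube([746, 315, 183]);


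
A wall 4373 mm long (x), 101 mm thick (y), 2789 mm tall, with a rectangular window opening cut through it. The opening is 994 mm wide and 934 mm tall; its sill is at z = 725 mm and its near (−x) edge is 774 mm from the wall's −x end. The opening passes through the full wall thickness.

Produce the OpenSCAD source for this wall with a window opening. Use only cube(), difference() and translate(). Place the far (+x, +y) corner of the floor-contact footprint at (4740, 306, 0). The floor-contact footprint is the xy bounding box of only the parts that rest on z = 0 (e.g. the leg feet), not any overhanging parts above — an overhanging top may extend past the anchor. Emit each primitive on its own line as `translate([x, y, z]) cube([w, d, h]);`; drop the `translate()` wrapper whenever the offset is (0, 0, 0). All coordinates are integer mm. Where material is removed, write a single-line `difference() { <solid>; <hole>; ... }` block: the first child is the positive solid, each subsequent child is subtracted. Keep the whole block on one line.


difference() { translate([367, 205, 0]) cube([4373, 101, 2789]); translate([1141, 205, 725]) cube([994, 101, 934]); }


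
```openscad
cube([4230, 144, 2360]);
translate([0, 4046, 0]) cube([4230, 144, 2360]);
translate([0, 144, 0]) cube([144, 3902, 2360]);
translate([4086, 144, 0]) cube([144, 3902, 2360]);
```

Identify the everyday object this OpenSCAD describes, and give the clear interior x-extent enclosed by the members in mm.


A house (or room) frame. The interior width is 3942 mm.

Four 2360 mm walls enclosing a rectangle with no floor or roof — a room or house frame. Outside width is 4230 mm and wall thickness is 144 mm, so the interior width is 4230 − 2 × 144 = 3942 mm.


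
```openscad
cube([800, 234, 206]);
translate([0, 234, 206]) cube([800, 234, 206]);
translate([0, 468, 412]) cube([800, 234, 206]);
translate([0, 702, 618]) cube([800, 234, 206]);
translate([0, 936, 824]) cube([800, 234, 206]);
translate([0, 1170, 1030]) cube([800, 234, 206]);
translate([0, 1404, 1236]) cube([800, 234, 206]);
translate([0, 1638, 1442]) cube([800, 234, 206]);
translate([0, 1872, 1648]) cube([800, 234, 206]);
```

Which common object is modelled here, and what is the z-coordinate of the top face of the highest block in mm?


A staircase. The total rise is 1854 mm.

9 identical blocks, each offset up and back from the previous — a staircase. Each step is 206 mm tall and there are 9 of them, so the total rise is 9 × 206 = 1854 mm.


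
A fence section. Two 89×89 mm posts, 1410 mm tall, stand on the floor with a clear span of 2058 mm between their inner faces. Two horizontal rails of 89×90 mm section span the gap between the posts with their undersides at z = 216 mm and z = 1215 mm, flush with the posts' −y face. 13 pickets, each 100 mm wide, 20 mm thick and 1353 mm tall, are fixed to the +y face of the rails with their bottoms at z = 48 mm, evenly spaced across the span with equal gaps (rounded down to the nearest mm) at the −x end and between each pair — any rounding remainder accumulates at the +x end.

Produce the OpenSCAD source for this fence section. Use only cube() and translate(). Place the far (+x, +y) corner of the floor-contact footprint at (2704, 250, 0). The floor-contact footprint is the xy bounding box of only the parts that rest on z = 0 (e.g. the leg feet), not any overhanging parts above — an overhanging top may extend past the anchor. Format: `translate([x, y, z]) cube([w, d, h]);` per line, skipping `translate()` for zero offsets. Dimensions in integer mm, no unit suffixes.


translate([468, 161, 0]) cube([89, 89, 1410]);
translate([2615, 161, 0]) cube([89, 89, 1410]);
translate([557, 161, 216]) cube([2058, 89, 90]);
translate([557, 161, 1215]) cube([2058, 89, 90]);
translate([611, 250, 48]) cube([100, 20, 1353]);
translate([765, 250, 48]) cube([100, 20, 1353]);
translate([919, 250, 48]) cube([100, 20, 1353]);
translate([1073, 250, 48]) cube([100, 20, 1353]);
translate([1227, 250, 48]) cube([100, 20, 1353]);
translate([1381, 250, 48]) cube([100, 20, 1353]);
translate([1535, 250, 48]) cube([100, 20, 1353]);
translate([1689, 250, 48]) cube([100, 20, 1353]);
translate([1843, 250, 48]) cube([100, 20, 1353]);
translate([1997, 250, 48]) cube([100, 20, 1353]);
translate([2151, 250, 48]) cube([100, 20, 1353]);
translate([2305, 250, 48]) cube([100, 20, 1353]);
translate([2459, 250, 48]) cube([100, 20, 1353]);


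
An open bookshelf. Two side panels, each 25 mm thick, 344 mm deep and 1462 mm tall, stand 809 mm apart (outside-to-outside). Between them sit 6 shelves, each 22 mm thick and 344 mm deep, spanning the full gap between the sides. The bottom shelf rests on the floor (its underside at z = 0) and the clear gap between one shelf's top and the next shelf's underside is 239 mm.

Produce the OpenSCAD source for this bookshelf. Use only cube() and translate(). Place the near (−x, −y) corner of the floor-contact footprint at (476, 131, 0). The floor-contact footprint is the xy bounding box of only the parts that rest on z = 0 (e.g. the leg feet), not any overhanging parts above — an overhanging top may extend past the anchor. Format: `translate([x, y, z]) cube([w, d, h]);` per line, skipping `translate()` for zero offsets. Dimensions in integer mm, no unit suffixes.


translate([476, 131, 0]) cube([25, 344, 1462]);
translate([1260, 131, 0]) cube([25, 344, 1462]);
translate([501, 131, 0]) cube([759, 344, 22]);
translate([501, 131, 261]) cube([759, 344, 22]);
translate([501, 131, 522]) cube([759, 344, 22]);
translate([501, 131, 783]) cube([759, 344, 22]);
translate([501, 131, 1044]) cube([759, 344, 22]);
translate([501, 131, 1305]) cube([759, 344, 22]);


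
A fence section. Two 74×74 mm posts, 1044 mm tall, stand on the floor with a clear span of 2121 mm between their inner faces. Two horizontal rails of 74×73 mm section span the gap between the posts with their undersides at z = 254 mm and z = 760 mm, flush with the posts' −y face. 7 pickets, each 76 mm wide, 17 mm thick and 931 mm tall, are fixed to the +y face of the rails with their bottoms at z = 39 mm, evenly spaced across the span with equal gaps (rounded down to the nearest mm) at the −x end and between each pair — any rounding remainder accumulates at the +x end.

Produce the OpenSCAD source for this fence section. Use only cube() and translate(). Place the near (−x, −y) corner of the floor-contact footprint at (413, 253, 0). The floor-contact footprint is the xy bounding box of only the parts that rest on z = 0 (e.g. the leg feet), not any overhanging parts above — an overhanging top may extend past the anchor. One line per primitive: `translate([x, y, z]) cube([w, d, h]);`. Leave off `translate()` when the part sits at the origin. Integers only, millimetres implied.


translate([413, 253, 0]) cube([74, 74, 1044]);
translate([2608, 253, 0]) cube([74, 74, 1044]);
translate([487, 253, 254]) cube([2121, 74, 73]);
translate([487, 253, 760]) cube([2121, 74, 73]);
translate([685, 327, 39]) cube([76, 17, 931]);
translate([959, 327, 39]) cube([76, 17, 931]);
translate([1233, 327, 39]) cube([76, 17, 931]);
translate([1507, 327, 39]) cube([76, 17, 931]);
translate([1781, 327, 39]) cube([76, 17, 931]);
translate([2055, 327, 39]) cube([76, 17, 931]);
translate([2329, 327, 39]) cube([76, 17, 931]);


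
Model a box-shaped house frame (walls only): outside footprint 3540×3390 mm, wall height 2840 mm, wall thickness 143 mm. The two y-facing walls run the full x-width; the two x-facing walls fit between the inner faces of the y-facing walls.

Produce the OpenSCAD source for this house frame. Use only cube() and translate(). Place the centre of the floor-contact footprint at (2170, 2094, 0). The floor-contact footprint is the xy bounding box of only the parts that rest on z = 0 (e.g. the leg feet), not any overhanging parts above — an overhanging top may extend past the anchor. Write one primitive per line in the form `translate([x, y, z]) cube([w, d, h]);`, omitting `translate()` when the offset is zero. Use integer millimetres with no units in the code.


translate([400, 399, 0]) cube([3540, 143, 2840]);
translate([400, 3646, 0]) cube([3540, 143, 2840]);
translate([400, 542, 0]) cube([143, 3104, 2840]);
translate([3797, 542, 0]) cube([143, 3104, 2840]);


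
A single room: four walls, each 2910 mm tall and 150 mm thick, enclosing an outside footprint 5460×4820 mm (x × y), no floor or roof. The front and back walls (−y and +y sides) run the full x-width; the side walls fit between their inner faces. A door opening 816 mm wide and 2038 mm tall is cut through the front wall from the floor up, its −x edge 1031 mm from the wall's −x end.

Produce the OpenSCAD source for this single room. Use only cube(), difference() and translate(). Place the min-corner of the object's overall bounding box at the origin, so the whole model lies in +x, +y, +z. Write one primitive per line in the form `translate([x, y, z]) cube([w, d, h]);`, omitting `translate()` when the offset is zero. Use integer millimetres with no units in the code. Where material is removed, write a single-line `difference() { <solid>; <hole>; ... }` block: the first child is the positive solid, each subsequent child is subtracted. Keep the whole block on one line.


difference() { cube([5460, 150, 2910]); translate([1031, 0, 0]) cube([816, 150, 2038]); }
translate([0, 4670, 0]) cube([5460, 150, 2910]);
translate([0, 150, 0]) cube([150, 4520, 2910]);
translate([5310, 150, 0]) cube([150, 4520, 2910]);


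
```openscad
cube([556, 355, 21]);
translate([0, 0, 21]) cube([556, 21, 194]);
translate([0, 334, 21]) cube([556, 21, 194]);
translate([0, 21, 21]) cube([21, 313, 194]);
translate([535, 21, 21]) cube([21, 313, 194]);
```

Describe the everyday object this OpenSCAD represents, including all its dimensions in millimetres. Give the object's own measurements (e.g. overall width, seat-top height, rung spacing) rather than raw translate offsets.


An open-topped rectangular box: outside dimensions 556×355×215 mm, with a uniform wall and base thickness of 21 mm. The base is a full 556×355 slab on the floor; four walls sit on top of the base. The front and back walls (the −y and +y sides) span the full width; the two side walls fit between them.


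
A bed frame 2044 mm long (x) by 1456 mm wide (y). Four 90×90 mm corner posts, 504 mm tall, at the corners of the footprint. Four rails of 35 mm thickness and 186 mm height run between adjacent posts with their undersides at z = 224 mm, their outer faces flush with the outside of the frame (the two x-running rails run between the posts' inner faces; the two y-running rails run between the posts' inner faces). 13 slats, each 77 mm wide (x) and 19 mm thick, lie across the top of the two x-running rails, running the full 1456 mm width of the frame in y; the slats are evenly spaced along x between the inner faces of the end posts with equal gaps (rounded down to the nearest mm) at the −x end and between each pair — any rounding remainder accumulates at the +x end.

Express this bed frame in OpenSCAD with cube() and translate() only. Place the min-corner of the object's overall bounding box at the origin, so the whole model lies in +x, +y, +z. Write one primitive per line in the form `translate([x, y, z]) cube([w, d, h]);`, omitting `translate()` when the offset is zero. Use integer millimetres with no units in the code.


// slat z = rail_z + rail_h = 224 + 186 = 410
// slat gap = ⌊(1864 − 13·77) / 14⌋ = 61
cube([90, 90, 504]);
translate([0, 1366, 0]) cube([90, 90, 504]);
translate([1954, 0, 0]) cube([90, 90, 504]);
translate([1954, 1366, 0]) cube([90, 90, 504]);
translate([90, 0, 224]) cube([1864, 35, 186]);
translate([90, 1421, 224]) cube([1864, 35, 186]);
translate([0, 90, 224]) cube([35, 1276, 186]);
translate([2009, 90, 224]) cube([35, 1276, 186]);
translate([151, 0, 410]) cube([77, 1456, 19]);
translate([289, 0, 410]) cube([77, 1456, 19]);
translate([427, 0, 410]) cube([77, 1456, 19]);
translate([565, 0, 410]) cube([77, 1456, 19]);
translate([703, 0, 410]) cube([77, 1456, 19]);
translate([841, 0, 410]) cube([77, 1456, 19]);
translate([979, 0, 410]) cube([77, 1456, 19]);
translate([1117, 0, 410]) cube([77, 1456, 19]);
translate([1255, 0, 410]) cube([77, 1456, 19]);
translate([1393, 0, 410]) cube([77, 1456, 19]);
translate([1531, 0, 410]) cube([77, 1456, 19]);
translate([1669, 0, 410]) cube([77, 1456, 19]);
translate([1807, 0, 410]) cube([77, 1456, 19]);


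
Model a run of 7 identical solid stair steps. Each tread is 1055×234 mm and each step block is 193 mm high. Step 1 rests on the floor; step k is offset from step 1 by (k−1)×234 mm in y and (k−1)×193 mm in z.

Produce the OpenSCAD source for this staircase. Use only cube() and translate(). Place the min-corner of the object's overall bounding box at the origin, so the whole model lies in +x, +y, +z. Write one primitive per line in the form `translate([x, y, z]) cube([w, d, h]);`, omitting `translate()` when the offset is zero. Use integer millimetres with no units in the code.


cube([1055, 234, 193]);
translate([0, 234, 193]) cube([1055, 234, 193]);
translate([0, 468, 386]) cube([1055, 234, 193]);
translate([0, 702, 579]) cube([1055, 234, 193]);
translate([0, 936, 772]) cube([1055, 234, 193]);
translate([0, 1170, 965]) cube([1055, 234, 193]);
translate([0, 1404, 1158]) cube([1055, 234, 193]);


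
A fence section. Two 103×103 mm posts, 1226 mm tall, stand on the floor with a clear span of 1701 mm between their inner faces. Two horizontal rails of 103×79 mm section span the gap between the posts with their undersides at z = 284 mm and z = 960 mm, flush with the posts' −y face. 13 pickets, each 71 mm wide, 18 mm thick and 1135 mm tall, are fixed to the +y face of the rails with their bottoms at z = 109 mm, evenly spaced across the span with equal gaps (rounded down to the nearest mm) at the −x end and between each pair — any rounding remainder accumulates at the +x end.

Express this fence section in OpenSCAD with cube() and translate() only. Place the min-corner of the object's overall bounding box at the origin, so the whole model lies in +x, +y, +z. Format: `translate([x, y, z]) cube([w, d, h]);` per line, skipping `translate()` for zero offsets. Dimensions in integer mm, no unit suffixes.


cube([103, 103, 1226]);
translate([1804, 0, 0]) cube([103, 103, 1226]);
translate([103, 0, 284]) cube([1701, 103, 79]);
translate([103, 0, 960]) cube([1701, 103, 79]);
translate([158, 103, 109]) cube([71, 18, 1135]);
translate([284, 103, 109]) cube([71, 18, 1135]);
translate([410, 103, 109]) cube([71, 18, 1135]);
translate([536, 103, 109]) cube([71, 18, 1135]);
translate([662, 103, 109]) cube([71, 18, 1135]);
translate([788, 103, 109]) cube([71, 18, 1135]);
translate([914, 103, 109]) cube([71, 18, 1135]);
translate([1040, 103, 109]) cube([71, 18, 1135]);
translate([1166, 103, 109]) cube([71, 18, 1135]);
translate([1292, 103, 109]) cube([71, 18, 1135]);
translate([1418, 103, 109]) cube([71, 18, 1135]);
translate([1544, 103, 109]) cube([71, 18, 1135]);
translate([1670, 103, 109]) cube([71, 18, 1135]);


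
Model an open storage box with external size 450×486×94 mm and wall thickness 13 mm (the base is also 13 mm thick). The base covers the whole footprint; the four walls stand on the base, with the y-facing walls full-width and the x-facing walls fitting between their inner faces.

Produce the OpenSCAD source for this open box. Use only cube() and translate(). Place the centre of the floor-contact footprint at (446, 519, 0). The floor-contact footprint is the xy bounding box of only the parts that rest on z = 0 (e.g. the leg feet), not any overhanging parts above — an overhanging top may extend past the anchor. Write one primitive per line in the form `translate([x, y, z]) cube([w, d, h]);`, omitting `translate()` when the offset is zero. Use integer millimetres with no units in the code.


translate([221, 276, 0]) cube([450, 486, 13]);
translate([221, 276, 13]) cube([450, 13, 81]);
translate([221, 749, 13]) cube([450, 13, 81]);
translate([221, 289, 13]) cube([13, 460, 81]);
translate([658, 289, 13]) cube([13, 460, 81]);


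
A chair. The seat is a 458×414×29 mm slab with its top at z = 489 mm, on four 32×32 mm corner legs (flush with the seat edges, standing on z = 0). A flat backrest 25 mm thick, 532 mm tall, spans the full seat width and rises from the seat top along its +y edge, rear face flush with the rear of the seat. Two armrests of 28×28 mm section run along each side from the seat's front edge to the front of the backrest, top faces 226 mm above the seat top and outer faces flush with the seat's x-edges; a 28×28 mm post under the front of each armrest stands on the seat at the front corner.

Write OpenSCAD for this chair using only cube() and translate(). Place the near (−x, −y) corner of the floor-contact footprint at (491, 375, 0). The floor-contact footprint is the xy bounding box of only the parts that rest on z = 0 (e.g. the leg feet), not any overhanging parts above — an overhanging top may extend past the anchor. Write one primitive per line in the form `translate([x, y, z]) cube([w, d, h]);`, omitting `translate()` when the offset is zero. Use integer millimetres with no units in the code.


translate([491, 375, 460]) cube([458, 414, 29]);
translate([491, 375, 0]) cube([32, 32, 460]);
translate([917, 375, 0]) cube([32, 32, 460]);
translate([491, 757, 0]) cube([32, 32, 460]);
translate([917, 757, 0]) cube([32, 32, 460]);
translate([491, 764, 489]) cube([458, 25, 532]);
translate([491, 375, 687]) cube([28, 389, 28]);
translate([921, 375, 687]) cube([28, 389, 28]);
translate([491, 375, 489]) cube([28, 28, 198]);
translate([921, 375, 489]) cube([28, 28, 198]);


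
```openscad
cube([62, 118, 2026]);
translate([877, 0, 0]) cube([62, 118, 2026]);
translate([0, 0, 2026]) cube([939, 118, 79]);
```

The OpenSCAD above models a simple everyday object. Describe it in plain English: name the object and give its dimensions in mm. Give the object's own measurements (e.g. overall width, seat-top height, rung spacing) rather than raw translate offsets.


A door frame. The clear opening is 815 mm wide and 2026 mm high. Two 62 mm wide jambs, 118 mm deep, stand either side of the opening from the floor to the top of the opening. A 79 mm thick head sits across the top of both jambs, spanning the full outside width of the frame.


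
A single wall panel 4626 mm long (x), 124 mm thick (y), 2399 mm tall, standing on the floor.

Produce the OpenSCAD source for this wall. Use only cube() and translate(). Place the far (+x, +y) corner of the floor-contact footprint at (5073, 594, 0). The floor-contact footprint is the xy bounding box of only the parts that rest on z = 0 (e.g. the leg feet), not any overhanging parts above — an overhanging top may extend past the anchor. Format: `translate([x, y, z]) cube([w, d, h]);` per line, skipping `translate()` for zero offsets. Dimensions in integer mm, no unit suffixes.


translate([447, 470, 0]) cube([4626, 124, 2399]);


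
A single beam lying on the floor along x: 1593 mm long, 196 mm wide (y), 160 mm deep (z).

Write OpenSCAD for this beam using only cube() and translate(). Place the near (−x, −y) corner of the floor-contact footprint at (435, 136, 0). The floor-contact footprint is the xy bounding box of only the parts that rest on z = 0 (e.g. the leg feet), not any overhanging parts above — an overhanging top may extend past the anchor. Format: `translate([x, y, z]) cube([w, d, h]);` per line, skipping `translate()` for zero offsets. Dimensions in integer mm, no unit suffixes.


translate([435, 136, 0]) cube([1593, 196, 160]);


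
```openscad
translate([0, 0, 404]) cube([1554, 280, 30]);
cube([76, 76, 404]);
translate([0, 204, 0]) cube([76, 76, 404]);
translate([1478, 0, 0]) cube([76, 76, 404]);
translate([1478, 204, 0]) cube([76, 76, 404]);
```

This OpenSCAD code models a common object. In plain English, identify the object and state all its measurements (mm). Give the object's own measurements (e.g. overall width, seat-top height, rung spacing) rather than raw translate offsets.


A bench: a 1554×280 mm seat slab, 30 mm thick, top at z = 434 mm, on four 76×76 mm square legs flush with the seat corners and standing on z = 0.


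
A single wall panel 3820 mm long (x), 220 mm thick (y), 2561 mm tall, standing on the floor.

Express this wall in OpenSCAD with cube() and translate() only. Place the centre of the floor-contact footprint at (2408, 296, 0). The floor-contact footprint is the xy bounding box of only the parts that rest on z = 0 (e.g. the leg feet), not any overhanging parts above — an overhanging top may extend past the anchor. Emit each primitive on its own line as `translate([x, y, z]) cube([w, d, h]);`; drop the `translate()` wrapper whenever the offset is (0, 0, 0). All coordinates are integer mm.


translate([498, 186, 0]) cube([3820, 220, 2561]);


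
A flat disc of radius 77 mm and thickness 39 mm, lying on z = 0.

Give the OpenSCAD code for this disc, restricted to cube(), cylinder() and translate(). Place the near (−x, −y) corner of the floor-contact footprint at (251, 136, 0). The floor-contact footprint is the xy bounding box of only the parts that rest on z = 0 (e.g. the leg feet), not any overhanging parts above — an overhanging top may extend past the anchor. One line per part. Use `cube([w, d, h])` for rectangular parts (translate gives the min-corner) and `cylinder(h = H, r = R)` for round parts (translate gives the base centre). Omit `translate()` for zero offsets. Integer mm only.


translate([328, 213, 0]) cylinder(h = 39, r = 77);


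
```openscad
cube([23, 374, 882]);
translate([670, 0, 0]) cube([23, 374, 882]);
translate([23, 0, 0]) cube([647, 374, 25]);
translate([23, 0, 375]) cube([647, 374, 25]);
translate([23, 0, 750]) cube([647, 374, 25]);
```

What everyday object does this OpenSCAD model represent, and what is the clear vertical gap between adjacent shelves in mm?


A bookshelf. The clear shelf gap is 350 mm.

Two tall side panels with 3 horizontal boards between them — a bookshelf. The first two shelf undersides are at z = 0 and z = 375; with shelf thickness 25, the clear gap is 375 − 0 − 25 = 350 mm.


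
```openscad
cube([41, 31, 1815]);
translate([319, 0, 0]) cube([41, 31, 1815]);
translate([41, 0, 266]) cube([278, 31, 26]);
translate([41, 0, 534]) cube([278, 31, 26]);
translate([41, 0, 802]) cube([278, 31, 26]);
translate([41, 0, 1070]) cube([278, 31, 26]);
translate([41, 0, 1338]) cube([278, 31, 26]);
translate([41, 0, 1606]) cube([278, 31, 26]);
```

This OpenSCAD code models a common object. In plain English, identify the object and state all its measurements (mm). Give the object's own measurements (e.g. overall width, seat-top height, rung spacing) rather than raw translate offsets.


A straight ladder. Two 41×31 mm vertical rails, 1815 mm tall, stand 360 mm apart (outside-to-outside) with their front faces coplanar on the −y side. 6 rungs, each 31 mm deep and 26 mm tall, span between the inner faces of the rails, front faces flush with the rails. The lowest rung's underside is at z = 266 mm and rungs are spaced 268 mm apart (underside to underside).


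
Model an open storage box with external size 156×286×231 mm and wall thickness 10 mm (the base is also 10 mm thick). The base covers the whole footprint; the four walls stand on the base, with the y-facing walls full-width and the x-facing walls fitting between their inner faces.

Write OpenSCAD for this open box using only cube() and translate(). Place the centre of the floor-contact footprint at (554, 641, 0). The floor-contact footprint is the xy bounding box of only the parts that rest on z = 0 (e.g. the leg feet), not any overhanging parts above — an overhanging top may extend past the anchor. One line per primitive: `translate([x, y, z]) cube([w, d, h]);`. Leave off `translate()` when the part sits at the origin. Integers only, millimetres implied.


translate([476, 498, 0]) cube([156, 286, 10]);
translate([476, 498, 10]) cube([156, 10, 221]);
translate([476, 774, 10]) cube([156, 10, 221]);
translate([476, 508, 10]) cube([10, 266, 221]);
translate([622, 508, 10]) cube([10, 266, 221]);


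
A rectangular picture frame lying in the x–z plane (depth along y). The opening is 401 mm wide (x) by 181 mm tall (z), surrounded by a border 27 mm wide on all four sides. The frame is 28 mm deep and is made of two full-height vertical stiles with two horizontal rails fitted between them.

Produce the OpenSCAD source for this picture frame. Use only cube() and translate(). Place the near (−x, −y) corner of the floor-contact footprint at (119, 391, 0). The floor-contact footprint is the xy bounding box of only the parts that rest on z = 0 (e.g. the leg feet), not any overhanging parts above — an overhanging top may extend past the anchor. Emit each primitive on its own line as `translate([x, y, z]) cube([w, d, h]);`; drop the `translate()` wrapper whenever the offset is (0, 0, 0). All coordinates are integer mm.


translate([119, 391, 0]) cube([27, 28, 235]);
translate([547, 391, 0]) cube([27, 28, 235]);
translate([146, 391, 0]) cube([401, 28, 27]);
translate([146, 391, 208]) cube([401, 28, 27]);


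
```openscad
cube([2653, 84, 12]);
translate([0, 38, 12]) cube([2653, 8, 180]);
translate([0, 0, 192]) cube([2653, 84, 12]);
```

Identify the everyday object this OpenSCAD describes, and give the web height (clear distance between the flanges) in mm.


An I-beam. The web height is 180 mm.

Two wide flanges with a thin centred web — an I-beam. Overall 204 mm minus two 12 mm flanges gives a web of 204 − 2·12 = 180 mm.


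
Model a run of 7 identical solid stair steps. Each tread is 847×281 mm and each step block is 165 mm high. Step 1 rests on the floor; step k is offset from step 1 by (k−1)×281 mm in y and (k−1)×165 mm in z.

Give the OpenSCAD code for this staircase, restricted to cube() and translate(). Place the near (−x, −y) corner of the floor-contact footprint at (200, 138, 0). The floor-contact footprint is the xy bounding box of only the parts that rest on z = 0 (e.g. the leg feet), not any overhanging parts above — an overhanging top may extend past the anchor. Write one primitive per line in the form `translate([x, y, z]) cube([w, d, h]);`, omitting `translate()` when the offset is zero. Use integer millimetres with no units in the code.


translate([200, 138, 0]) cube([847, 281, 165]);
translate([200, 419, 165]) cube([847, 281, 165]);
translate([200, 700, 330]) cube([847, 281, 165]);
translate([200, 981, 495]) cube([847, 281, 165]);
translate([200, 1262, 660]) cube([847, 281, 165]);
translate([200, 1543, 825]) cube([847, 281, 165]);
translate([200, 1824, 990]) cube([847, 281, 165]);


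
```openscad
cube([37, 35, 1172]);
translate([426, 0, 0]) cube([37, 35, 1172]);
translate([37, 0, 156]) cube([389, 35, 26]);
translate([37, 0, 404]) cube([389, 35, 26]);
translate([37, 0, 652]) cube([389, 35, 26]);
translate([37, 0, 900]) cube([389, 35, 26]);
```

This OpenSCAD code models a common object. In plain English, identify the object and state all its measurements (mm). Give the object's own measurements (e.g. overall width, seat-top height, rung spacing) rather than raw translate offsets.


A straight ladder. Two 37×35 mm vertical rails, 1172 mm tall, stand 463 mm apart (outside-to-outside) with their front faces coplanar on the −y side. 4 rungs, each 35 mm deep and 26 mm tall, span between the inner faces of the rails, front faces flush with the rails. The lowest rung's underside is at z = 156 mm and rungs are spaced 248 mm apart (underside to underside).
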